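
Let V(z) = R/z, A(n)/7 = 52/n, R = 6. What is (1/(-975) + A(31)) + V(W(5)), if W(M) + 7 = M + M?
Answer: 415319/30225 ≈ 13.741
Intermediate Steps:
W(M) = -7 + 2*M (W(M) = -7 + (M + M) = -7 + 2*M)
A(n) = 364/n (A(n) = 7*(52/n) = 364/n)
V(z) = 6/z
(1/(-975) + A(31)) + V(W(5)) = (1/(-975) + 364/31) + 6/(-7 + 2*5) = (-1/975 + 364*(1/31)) + 6/(-7 + 10) = (-1/975 + 364/31) + 6/3 = 354869/30225 + 6*(1/3) = 354869/30225 + 2 = 415319/30225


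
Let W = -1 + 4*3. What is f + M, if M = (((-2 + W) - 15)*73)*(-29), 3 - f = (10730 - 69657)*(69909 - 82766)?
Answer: -757611734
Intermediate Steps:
W = 11 (W = -1 + 12 = 11)
f = -757624436 (f = 3 - (10730 - 69657)*(69909 - 82766) = 3 - (-58927)*(-12857) = 3 - 1*757624439 = 3 - 757624439 = -757624436)
M = 12702 (M = (((-2 + 11) - 15)*73)*(-29) = ((9 - 15)*73)*(-29) = -6*73*(-29) = -438*(-29) = 12702)
f + M = -757624436 + 12702 = -757611734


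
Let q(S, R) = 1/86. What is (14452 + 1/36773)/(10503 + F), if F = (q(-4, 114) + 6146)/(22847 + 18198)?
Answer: 1875926103768390/1363349898210091 ≈ 1.3760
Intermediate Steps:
q(S, R) = 1/86
F = 528557/3529870 (F = (1/86 + 6146)/(22847 + 18198) = (528557/86)/41045 = (528557/86)*(1/41045) = 528557/3529870 ≈ 0.14974)
(14452 + 1/36773)/(10503 + F) = (14452 + 1/36773)/(10503 + 528557/3529870) = (14452 + 1/36773)/(37074753167/3529870) = (531443397/36773)*(3529870/37074753167) = 1875926103768390/1363349898210091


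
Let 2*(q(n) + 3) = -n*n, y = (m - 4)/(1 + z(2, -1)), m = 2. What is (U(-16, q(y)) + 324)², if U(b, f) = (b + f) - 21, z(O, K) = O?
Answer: 6522916/81 ≈ 80530.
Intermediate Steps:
y = -⅔ (y = (2 - 4)/(1 + 2) = -2/3 = -2*⅓ = -⅔ ≈ -0.66667)
q(n) = -3 - n²/2 (q(n) = -3 + (-n*n)/2 = -3 + (-n²)/2 = -3 - n²/2)
U(b, f) = -21 + b + f
(U(-16, q(y)) + 324)² = ((-21 - 16 + (-3 - (-⅔)²/2)) + 324)² = ((-21 - 16 + (-3 - ½*4/9)) + 324)² = ((-21 - 16 + (-3 - 2/9)) + 324)² = ((-21 - 16 - 29/9) + 324)² = (-362/9 + 324)² = (2554/9)² = 6522916/81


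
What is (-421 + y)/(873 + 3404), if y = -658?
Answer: -83/329 ≈ -0.25228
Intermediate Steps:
(-421 + y)/(873 + 3404) = (-421 - 658)/(873 + 3404) = -1079/4277 = -1079*1/4277 = -83/329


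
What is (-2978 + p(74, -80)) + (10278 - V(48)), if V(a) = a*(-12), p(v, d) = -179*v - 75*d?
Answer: 630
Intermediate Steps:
V(a) = -12*a
(-2978 + p(74, -80)) + (10278 - V(48)) = (-2978 + (-179*74 - 75*(-80))) + (10278 - (-12)*48) = (-2978 + (-13246 + 6000)) + (10278 - 1*(-576)) = (-2978 - 7246) + (10278 + 576) = -10224 + 10854 = 630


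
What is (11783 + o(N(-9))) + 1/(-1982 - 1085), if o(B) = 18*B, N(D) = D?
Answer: 35641606/3067 ≈ 11621.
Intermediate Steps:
(11783 + o(N(-9))) + 1/(-1982 - 1085) = (11783 + 18*(-9)) + 1/(-1982 - 1085) = (11783 - 162) + 1/(-3067) = 11621 - 1/3067 = 35641606/3067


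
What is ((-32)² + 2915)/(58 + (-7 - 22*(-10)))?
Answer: 3939/271 ≈ 14.535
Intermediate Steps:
((-32)² + 2915)/(58 + (-7 - 22*(-10))) = (1024 + 2915)/(58 + (-7 + 220)) = 3939/(58 + 213) = 3939/271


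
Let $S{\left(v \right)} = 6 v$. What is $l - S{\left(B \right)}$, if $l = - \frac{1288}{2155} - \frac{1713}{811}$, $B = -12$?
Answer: $\frac{121098677}{1747705} \approx 69.29$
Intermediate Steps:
$l = - \frac{4736083}{1747705}$ ($l = \left(-1288\right) \frac{1}{2155} - \frac{1713}{811} = - \frac{1288}{2155} - \frac{1713}{811} = - \frac{4736083}{1747705} \approx -2.7099$)
$l - S{\left(B \right)} = - \frac{4736083}{1747705} - 6 \left(-12\right) = - \frac{4736083}{1747705} - -72 = - \frac{4736083}{1747705} + 72 = \frac{121098677}{1747705}$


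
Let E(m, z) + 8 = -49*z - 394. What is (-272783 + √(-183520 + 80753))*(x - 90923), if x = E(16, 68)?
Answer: 25820820431 - 94657*I*√102767 ≈ 2.5821e+10 - 3.0344e+7*I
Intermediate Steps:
E(m, z) = -402 - 49*z (E(m, z) = -8 + (-49*z - 394) = -8 + (-394 - 49*z) = -402 - 49*z)
x = -3734 (x = -402 - 49*68 = -402 - 3332 = -3734)
(-272783 + √(-183520 + 80753))*(x - 90923) = (-272783 + √(-183520 + 80753))*(-3734 - 90923) = (-272783 + √(-102767))*(-94657) = (-272783 + I*√102767)*(-94657) = 25820820431 - 94657*I*√102767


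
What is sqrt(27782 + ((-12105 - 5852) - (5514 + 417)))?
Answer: sqrt(3894) ≈ 62.402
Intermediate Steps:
sqrt(27782 + ((-12105 - 5852) - (5514 + 417))) = sqrt(27782 + (-17957 - 1*5931)) = sqrt(27782 + (-17957 - 5931)) = sqrt(27782 - 23888) = sqrt(3894)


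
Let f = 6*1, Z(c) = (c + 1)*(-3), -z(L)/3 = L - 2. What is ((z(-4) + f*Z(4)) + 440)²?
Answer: 135424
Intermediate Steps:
z(L) = 6 - 3*L (z(L) = -3*(L - 2) = -3*(-2 + L) = 6 - 3*L)
Z(c) = -3 - 3*c (Z(c) = (1 + c)*(-3) = -3 - 3*c)
f = 6
((z(-4) + f*Z(4)) + 440)² = (((6 - 3*(-4)) + 6*(-3 - 3*4)) + 440)² = (((6 + 12) + 6*(-3 - 12)) + 440)² = ((18 + 6*(-15)) + 440)² = ((18 - 90) + 440)² = (-72 + 440)² = 368² = 135424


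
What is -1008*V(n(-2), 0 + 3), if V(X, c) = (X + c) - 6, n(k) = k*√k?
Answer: 3024 + 2016*I*√2 ≈ 3024.0 + 2851.1*I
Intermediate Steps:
n(k) = k^(3/2)
V(X, c) = -6 + X + c
-1008*V(n(-2), 0 + 3) = -1008*(-6 + (-2)^(3/2) + (0 + 3)) = -1008*(-6 - 2*I*√2 + 3) = -1008*(-3 - 2*I*√2) = 3024 + 2016*I*√2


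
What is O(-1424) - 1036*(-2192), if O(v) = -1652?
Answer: 2269260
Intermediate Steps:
O(-1424) - 1036*(-2192) = -1652 - 1036*(-2192) = -1652 + 2270912 = 2269260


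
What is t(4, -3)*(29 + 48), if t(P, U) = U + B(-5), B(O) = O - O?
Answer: -231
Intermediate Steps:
B(O) = 0
t(P, U) = U (t(P, U) = U + 0 = U)
t(4, -3)*(29 + 48) = -3*(29 + 48) = -3*77 = -231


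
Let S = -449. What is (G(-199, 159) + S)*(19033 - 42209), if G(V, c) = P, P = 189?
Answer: 6025760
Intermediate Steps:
G(V, c) = 189
(G(-199, 159) + S)*(19033 - 42209) = (189 - 449)*(19033 - 42209) = -260*(-23176) = 6025760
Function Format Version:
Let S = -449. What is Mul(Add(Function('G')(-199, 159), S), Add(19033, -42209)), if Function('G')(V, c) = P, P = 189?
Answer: 6025760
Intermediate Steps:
Function('G')(V, c) = 189
Mul(Add(Function('G')(-199, 159), S), Add(19033, -42209)) = Mul(Add(189, -449), Add(19033, -42209)) = Mul(-260, -23176) = 6025760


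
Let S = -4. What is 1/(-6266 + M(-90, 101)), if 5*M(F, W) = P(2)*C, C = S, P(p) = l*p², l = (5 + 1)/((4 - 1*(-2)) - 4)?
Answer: -5/31378 ≈ -0.00015935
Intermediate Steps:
l = 3 (l = 6/((4 + 2) - 4) = 6/(6 - 4) = 6/2 = 6*(½) = 3)
P(p) = 3*p²
C = -4
M(F, W) = -48/5 (M(F, W) = ((3*2²)*(-4))/5 = ((3*4)*(-4))/5 = (12*(-4))/5 = (⅕)*(-48) = -48/5)
1/(-6266 + M(-90, 101)) = 1/(-6266 - 48/5) = 1/(-31378/5) = -5/31378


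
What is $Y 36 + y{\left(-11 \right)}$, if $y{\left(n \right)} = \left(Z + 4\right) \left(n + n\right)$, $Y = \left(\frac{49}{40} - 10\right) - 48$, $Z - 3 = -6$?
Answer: $- \frac{20659}{10} \approx -2065.9$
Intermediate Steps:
$Z = -3$ ($Z = 3 - 6 = -3$)
$Y = - \frac{2271}{40}$ ($Y = \left(49 \cdot \frac{1}{40} - 10\right) - 48 = \left(\frac{49}{40} - 10\right) - 48 = - \frac{351}{40} - 48 = - \frac{2271}{40} \approx -56.775$)
$y{\left(n \right)} = 2 n$ ($y{\left(n \right)} = \left(-3 + 4\right) \left(n + n\right) = 1 \cdot 2 n = 2 n$)
$Y 36 + y{\left(-11 \right)} = \left(- \frac{2271}{40}\right) 36 + 2 \left(-11\right) = - \frac{20439}{10} - 22 = - \frac{20659}{10}$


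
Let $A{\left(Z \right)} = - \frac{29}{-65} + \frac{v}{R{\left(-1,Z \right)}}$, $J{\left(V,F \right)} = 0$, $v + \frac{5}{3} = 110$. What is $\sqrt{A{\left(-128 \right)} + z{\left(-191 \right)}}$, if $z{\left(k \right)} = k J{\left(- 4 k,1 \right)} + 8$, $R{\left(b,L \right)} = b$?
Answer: $\frac{i \sqrt{3798210}}{195} \approx 9.9944 i$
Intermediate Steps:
$v = \frac{325}{3}$ ($v = - \frac{5}{3} + 110 = \frac{325}{3} \approx 108.33$)
$A{\left(Z \right)} = - \frac{21038}{195}$ ($A{\left(Z \right)} = - \frac{29}{-65} + \frac{325}{3 \left(-1\right)} = \left(-29\right) \left(- \frac{1}{65}\right) + \frac{325}{3} \left(-1\right) = \frac{29}{65} - \frac{325}{3} = - \frac{21038}{195}$)
$z{\left(k \right)} = 8$ ($z{\left(k \right)} = k 0 + 8 = 0 + 8 = 8$)
$\sqrt{A{\left(-128 \right)} + z{\left(-191 \right)}} = \sqrt{- \frac{21038}{195} + 8} = \sqrt{- \frac{19478}{195}} = \frac{i \sqrt{3798210}}{195}$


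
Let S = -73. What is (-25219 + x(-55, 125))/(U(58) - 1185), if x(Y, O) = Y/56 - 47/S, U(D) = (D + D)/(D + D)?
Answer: 103096655/4840192 ≈ 21.300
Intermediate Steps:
U(D) = 1 (U(D) = (2*D)/((2*D)) = (2*D)*(1/(2*D)) = 1)
x(Y, O) = 47/73 + Y/56 (x(Y, O) = Y/56 - 47/(-73) = Y*(1/56) - 47*(-1/73) = Y/56 + 47/73 = 47/73 + Y/56)
(-25219 + x(-55, 125))/(U(58) - 1185) = (-25219 + (47/73 + (1/56)*(-55)))/(1 - 1185) = (-25219 + (47/73 - 55/56))/(-1184) = (-25219 - 1383/4088)*(-1/1184) = -103096655/4088*(-1/1184) = 103096655/4840192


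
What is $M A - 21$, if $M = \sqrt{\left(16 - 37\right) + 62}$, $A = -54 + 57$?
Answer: $-21 + 3 \sqrt{41} \approx -1.7906$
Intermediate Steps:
$A = 3$
$M = \sqrt{41}$ ($M = \sqrt{-21 + 62} = \sqrt{41} \approx 6.4031$)
$M A - 21 = \sqrt{41} \cdot 3 - 21 = 3 \sqrt{41} - 21 = -21 + 3 \sqrt{41}$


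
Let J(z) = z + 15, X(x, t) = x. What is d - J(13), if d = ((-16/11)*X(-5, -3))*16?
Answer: 972/11 ≈ 88.364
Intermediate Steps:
J(z) = 15 + z
d = 1280/11 (d = (-16/11*(-5))*16 = (-16*1/11*(-5))*16 = -16/11*(-5)*16 = (80/11)*16 = 1280/11 ≈ 116.36)
d - J(13) = 1280/11 - (15 + 13) = 1280/11 - 1*28 = 1280/11 - 28 = 972/11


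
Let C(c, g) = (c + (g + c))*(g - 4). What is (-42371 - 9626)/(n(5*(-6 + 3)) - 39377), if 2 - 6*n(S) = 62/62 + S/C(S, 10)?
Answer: 2495856/1890089 ≈ 1.3205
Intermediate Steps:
C(c, g) = (-4 + g)*(g + 2*c) (C(c, g) = (c + (c + g))*(-4 + g) = (g + 2*c)*(-4 + g) = (-4 + g)*(g + 2*c))
n(S) = ⅙ - S/(6*(60 + 12*S)) (n(S) = ⅓ - (62/62 + S/(10² - 8*S - 4*10 + 2*S*10))/6 = ⅓ - (62*(1/62) + S/(100 - 8*S - 40 + 20*S))/6 = ⅓ - (1 + S/(60 + 12*S))/6 = ⅓ + (-⅙ - S/(6*(60 + 12*S))) = ⅙ - S/(6*(60 + 12*S)))
(-42371 - 9626)/(n(5*(-6 + 3)) - 39377) = (-42371 - 9626)/((60 + 11*(5*(-6 + 3)))/(72*(5 + 5*(-6 + 3))) - 39377) = -51997/((60 + 11*(5*(-3)))/(72*(5 + 5*(-3))) - 39377) = -51997/((60 + 11*(-15))/(72*(5 - 15)) - 39377) = -51997/((1/72)*(60 - 165)/(-10) - 39377) = -51997/((1/72)*(-⅒)*(-105) - 39377) = -51997/(7/48 - 39377) = -51997/(-1890089/48) = -51997*(-48/1890089) = 2495856/1890089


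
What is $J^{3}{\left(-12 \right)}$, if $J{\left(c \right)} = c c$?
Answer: $2985984$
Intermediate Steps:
$J{\left(c \right)} = c^{2}$
$J^{3}{\left(-12 \right)} = \left(\left(-12\right)^{2}\right)^{3} = 144^{3} = 2985984$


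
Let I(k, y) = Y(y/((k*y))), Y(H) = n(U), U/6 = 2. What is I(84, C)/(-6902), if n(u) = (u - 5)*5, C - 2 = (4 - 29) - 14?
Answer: -5/986 ≈ -0.0050710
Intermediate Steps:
U = 12 (U = 6*2 = 12)
C = -37 (C = 2 + ((4 - 29) - 14) = 2 + (-25 - 14) = 2 - 39 = -37)
n(u) = -25 + 5*u (n(u) = (-5 + u)*5 = -25 + 5*u)
Y(H) = 35 (Y(H) = -25 + 5*12 = -25 + 60 = 35)
I(k, y) = 35
I(84, C)/(-6902) = 35/(-6902) = 35*(-1/6902) = -5/986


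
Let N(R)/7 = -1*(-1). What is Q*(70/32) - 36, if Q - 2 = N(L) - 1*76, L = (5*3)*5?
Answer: -2921/16 ≈ -182.56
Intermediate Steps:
L = 75 (L = 15*5 = 75)
N(R) = 7 (N(R) = 7*(-1*(-1)) = 7*1 = 7)
Q = -67 (Q = 2 + (7 - 1*76) = 2 + (7 - 76) = 2 - 69 = -67)
Q*(70/32) - 36 = -4690/32 - 36 = -67*35/16 - 36 = -2345/16 - 36 = -2921/16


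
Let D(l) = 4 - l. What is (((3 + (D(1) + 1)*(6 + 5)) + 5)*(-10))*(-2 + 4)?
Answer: -1040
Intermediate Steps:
(((3 + (D(1) + 1)*(6 + 5)) + 5)*(-10))*(-2 + 4) = (((3 + ((4 - 1*1) + 1)*(6 + 5)) + 5)*(-10))*(-2 + 4) = (((3 + ((4 - 1) + 1)*11) + 5)*(-10))*2 = (((3 + (3 + 1)*11) + 5)*(-10))*2 = (((3 + 4*11) + 5)*(-10))*2 = (((3 + 44) + 5)*(-10))*2 = ((47 + 5)*(-10))*2 = (52*(-10))*2 = -520*2 = -1040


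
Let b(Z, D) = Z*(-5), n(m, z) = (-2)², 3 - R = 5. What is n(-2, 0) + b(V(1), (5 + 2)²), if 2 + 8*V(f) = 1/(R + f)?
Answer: 47/8 ≈ 5.8750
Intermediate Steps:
R = -2 (R = 3 - 1*5 = 3 - 5 = -2)
V(f) = -¼ + 1/(8*(-2 + f))
n(m, z) = 4
b(Z, D) = -5*Z
n(-2, 0) + b(V(1), (5 + 2)²) = 4 - 5*(5 - 2*1)/(8*(-2 + 1)) = 4 - 5*(5 - 2)/(8*(-1)) = 4 - 5*(-1)*3/8 = 4 - 5*(-3/8) = 4 + 15/8 = 47/8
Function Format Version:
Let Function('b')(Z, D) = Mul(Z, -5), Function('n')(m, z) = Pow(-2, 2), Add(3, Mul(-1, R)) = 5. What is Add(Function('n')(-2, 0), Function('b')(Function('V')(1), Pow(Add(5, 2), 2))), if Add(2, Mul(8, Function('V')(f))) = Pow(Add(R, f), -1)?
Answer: Rational(47, 8) ≈ 5.8750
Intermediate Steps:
R = -2 (R = Add(3, Mul(-1, 5)) = Add(3, -5) = -2)
Function('V')(f) = Add(Rational(-1, 4), Mul(Rational(1, 8), Pow(Add(-2, f), -1)))
Function('n')(m, z) = 4
Function('b')(Z, D) = Mul(-5, Z)
Add(Function('n')(-2, 0), Function('b')(Function('V')(1), Pow(Add(5, 2), 2))) = Add(4, Mul(-5, Mul(Rational(1, 8), Pow(Add(-2, 1), -1), Add(5, Mul(-2, 1))))) = Add(4, Mul(-5, Mul(Rational(1, 8), Pow(-1, -1), Add(5, -2)))) = Add(4, Mul(-5, Mul(Rational(1, 8), -1, 3))) = Add(4, Mul(-5, Rational(-3, 8))) = Add(4, Rational(15, 8)) = Rational(47, 8)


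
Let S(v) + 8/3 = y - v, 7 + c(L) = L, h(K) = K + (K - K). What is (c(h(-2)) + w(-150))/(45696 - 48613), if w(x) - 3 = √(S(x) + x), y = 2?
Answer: 6/2917 - I*√6/8751 ≈ 0.0020569 - 0.00027991*I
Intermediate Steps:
h(K) = K (h(K) = K + 0 = K)
c(L) = -7 + L
S(v) = -⅔ - v (S(v) = -8/3 + (2 - v) = -⅔ - v)
w(x) = 3 + I*√6/3 (w(x) = 3 + √((-⅔ - x) + x) = 3 + √(-⅔) = 3 + I*√6/3)
(c(h(-2)) + w(-150))/(45696 - 48613) = ((-7 - 2) + (3 + I*√6/3))/(45696 - 48613) = (-9 + (3 + I*√6/3))/(-2917) = (-6 + I*√6/3)*(-1/2917) = 6/2917 - I*√6/8751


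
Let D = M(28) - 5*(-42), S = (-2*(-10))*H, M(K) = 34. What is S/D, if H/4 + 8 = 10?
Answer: 40/61 ≈ 0.65574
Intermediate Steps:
H = 8 (H = -32 + 4*10 = -32 + 40 = 8)
S = 160 (S = -2*(-10)*8 = 20*8 = 160)
D = 244 (D = 34 - 5*(-42) = 34 + 210 = 244)
S/D = 160/244 = 160*(1/244) = 40/61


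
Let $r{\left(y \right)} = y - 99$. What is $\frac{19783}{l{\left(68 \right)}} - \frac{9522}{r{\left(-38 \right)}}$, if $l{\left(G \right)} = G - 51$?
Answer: $\frac{2872145}{2329} \approx 1233.2$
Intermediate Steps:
$l{\left(G \right)} = -51 + G$ ($l{\left(G \right)} = G - 51 = -51 + G$)
$r{\left(y \right)} = -99 + y$ ($r{\left(y \right)} = y - 99 = -99 + y$)
$\frac{19783}{l{\left(68 \right)}} - \frac{9522}{r{\left(-38 \right)}} = \frac{19783}{-51 + 68} - \frac{9522}{-99 - 38} = \frac{19783}{17} - \frac{9522}{-137} = 19783 \cdot \frac{1}{17} - - \frac{9522}{137} = \frac{19783}{17} + \frac{9522}{137} = \frac{2872145}{2329}$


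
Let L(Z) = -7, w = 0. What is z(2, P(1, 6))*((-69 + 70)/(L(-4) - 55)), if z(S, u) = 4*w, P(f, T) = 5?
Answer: 0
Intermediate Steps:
z(S, u) = 0 (z(S, u) = 4*0 = 0)
z(2, P(1, 6))*((-69 + 70)/(L(-4) - 55)) = 0*((-69 + 70)/(-7 - 55)) = 0*(1/(-62)) = 0*(1*(-1/62)) = 0*(-1/62) = 0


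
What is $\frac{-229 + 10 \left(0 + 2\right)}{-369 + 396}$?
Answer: $- \frac{209}{27} \approx -7.7407$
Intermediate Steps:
$\frac{-229 + 10 \left(0 + 2\right)}{-369 + 396} = \frac{-229 + 10 \cdot 2}{27} = \left(-229 + 20\right) \frac{1}{27} = \left(-209\right) \frac{1}{27} = - \frac{209}{27}$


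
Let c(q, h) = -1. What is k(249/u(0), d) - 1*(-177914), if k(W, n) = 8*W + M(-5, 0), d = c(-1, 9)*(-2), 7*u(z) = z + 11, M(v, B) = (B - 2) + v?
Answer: 1970921/11 ≈ 1.7917e+5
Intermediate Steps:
M(v, B) = -2 + B + v (M(v, B) = (-2 + B) + v = -2 + B + v)
u(z) = 11/7 + z/7 (u(z) = (z + 11)/7 = (11 + z)/7 = 11/7 + z/7)
d = 2 (d = -1*(-2) = 2)
k(W, n) = -7 + 8*W (k(W, n) = 8*W + (-2 + 0 - 5) = 8*W - 7 = -7 + 8*W)
k(249/u(0), d) - 1*(-177914) = (-7 + 8*(249/(11/7 + (1/7)*0))) - 1*(-177914) = (-7 + 8*(249/(11/7 + 0))) + 177914 = (-7 + 8*(249/(11/7))) + 177914 = (-7 + 8*(249*(7/11))) + 177914 = (-7 + 8*(1743/11)) + 177914 = (-7 + 13944/11) + 177914 = 13867/11 + 177914 = 1970921/11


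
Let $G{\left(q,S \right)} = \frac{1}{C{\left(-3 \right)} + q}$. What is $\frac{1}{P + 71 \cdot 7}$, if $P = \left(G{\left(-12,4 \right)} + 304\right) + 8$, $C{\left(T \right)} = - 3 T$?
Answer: $\frac{3}{2426} \approx 0.0012366$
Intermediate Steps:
$G{\left(q,S \right)} = \frac{1}{9 + q}$ ($G{\left(q,S \right)} = \frac{1}{\left(-3\right) \left(-3\right) + q} = \frac{1}{9 + q}$)
$P = \frac{935}{3}$ ($P = \left(\frac{1}{9 - 12} + 304\right) + 8 = \left(\frac{1}{-3} + 304\right) + 8 = \left(- \frac{1}{3} + 304\right) + 8 = \frac{911}{3} + 8 = \frac{935}{3} \approx 311.67$)
$\frac{1}{P + 71 \cdot 7} = \frac{1}{\frac{935}{3} + 71 \cdot 7} = \frac{1}{\frac{935}{3} + 497} = \frac{1}{\frac{2426}{3}} = \frac{3}{2426}$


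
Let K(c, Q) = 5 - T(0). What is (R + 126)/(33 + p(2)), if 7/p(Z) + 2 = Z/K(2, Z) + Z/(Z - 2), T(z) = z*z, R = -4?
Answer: 122/33 ≈ 3.6970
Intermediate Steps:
T(z) = z²
K(c, Q) = 5 (K(c, Q) = 5 - 1*0² = 5 - 1*0 = 5 + 0 = 5)
p(Z) = 7/(-2 + Z/5 + Z/(-2 + Z)) (p(Z) = 7/(-2 + (Z/5 + Z/(Z - 2))) = 7/(-2 + (Z*(⅕) + Z/(-2 + Z))) = 7/(-2 + (Z/5 + Z/(-2 + Z))) = 7/(-2 + Z/5 + Z/(-2 + Z)))
(R + 126)/(33 + p(2)) = (-4 + 126)/(33 + 35*(-2 + 2)/(20 + 2² - 7*2)) = 122/(33 + 35*0/(20 + 4 - 14)) = 122/(33 + 35*0/10) = 122/(33 + 35*(⅒)*0) = 122/(33 + 0) = 122/33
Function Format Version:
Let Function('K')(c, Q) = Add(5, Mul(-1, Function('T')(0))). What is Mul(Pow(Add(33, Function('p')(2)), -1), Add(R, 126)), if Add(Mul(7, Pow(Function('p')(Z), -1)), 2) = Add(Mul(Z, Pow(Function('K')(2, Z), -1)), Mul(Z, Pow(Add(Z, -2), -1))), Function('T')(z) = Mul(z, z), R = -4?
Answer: Rational(122, 33) ≈ 3.6970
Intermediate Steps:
Function('T')(z) = Pow(z, 2)
Function('K')(c, Q) = 5 (Function('K')(c, Q) = Add(5, Mul(-1, Pow(0, 2))) = Add(5, Mul(-1, 0)) = Add(5, 0) = 5)
Function('p')(Z) = Mul(7, Pow(Add(-2, Mul(Rational(1, 5), Z), Mul(Z, Pow(Add(-2, Z), -1))), -1)) (Function('p')(Z) = Mul(7, Pow(Add(-2, Add(Mul(Z, Pow(5, -1)), Mul(Z, Pow(Add(Z, -2), -1)))), -1)) = Mul(7, Pow(Add(-2, Add(Mul(Z, Rational(1, 5)), Mul(Z, Pow(Add(-2, Z), -1)))), -1)) = Mul(7, Pow(Add(-2, Add(Mul(Rational(1, 5), Z), Mul(Z, Pow(Add(-2, Z), -1)))), -1)) = Mul(7, Pow(Add(-2, Mul(Rational(1, 5), Z), Mul(Z, Pow(Add(-2, Z), -1))), -1)))
Mul(Pow(Add(33, Function('p')(2)), -1), Add(R, 126)) = Mul(Pow(Add(33, Mul(35, Pow(Add(20, Pow(2, 2), Mul(-7, 2)), -1), Add(-2, 2))), -1), Add(-4, 126)) = Mul(Pow(Add(33, Mul(35, Pow(Add(20, 4, -14), -1), 0)), -1), 122) = Mul(Pow(Add(33, Mul(35, Pow(10, -1), 0)), -1), 122) = Mul(Pow(Add(33, Mul(35, Rational(1, 10), 0)), -1), 122) = Mul(Pow(Add(33, 0), -1), 122) = Mul(Pow(33, -1), 122) = Mul(Rational(1, 33), 122) = Rational(122, 33)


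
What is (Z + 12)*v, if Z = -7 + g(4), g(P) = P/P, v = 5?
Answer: 30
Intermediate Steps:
g(P) = 1
Z = -6 (Z = -7 + 1 = -6)
(Z + 12)*v = (-6 + 12)*5 = 6*5 = 30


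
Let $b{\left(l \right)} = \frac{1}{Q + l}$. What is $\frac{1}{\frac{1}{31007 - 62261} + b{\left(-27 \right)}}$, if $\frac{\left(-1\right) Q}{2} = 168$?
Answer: $- \frac{1260578}{3513} \approx -358.83$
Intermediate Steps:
$Q = -336$ ($Q = \left(-2\right) 168 = -336$)
$b{\left(l \right)} = \frac{1}{-336 + l}$
$\frac{1}{\frac{1}{31007 - 62261} + b{\left(-27 \right)}} = \frac{1}{\frac{1}{31007 - 62261} + \frac{1}{-336 - 27}} = \frac{1}{\frac{1}{-31254} + \frac{1}{-363}} = \frac{1}{- \frac{1}{31254} - \frac{1}{363}} = \frac{1}{- \frac{3513}{1260578}} = - \frac{1260578}{3513}$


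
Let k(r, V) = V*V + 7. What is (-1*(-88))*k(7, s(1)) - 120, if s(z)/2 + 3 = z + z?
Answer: 848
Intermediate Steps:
s(z) = -6 + 4*z (s(z) = -6 + 2*(z + z) = -6 + 2*(2*z) = -6 + 4*z)
k(r, V) = 7 + V**2 (k(r, V) = V**2 + 7 = 7 + V**2)
(-1*(-88))*k(7, s(1)) - 120 = (-1*(-88))*(7 + (-6 + 4*1)**2) - 120 = 88*(7 + (-6 + 4)**2) - 120 = 88*(7 + (-2)**2) - 120 = 88*(7 + 4) - 120 = 88*11 - 120 = 968 - 120 = 848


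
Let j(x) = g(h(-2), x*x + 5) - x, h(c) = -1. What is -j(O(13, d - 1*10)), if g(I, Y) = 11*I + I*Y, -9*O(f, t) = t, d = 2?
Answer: 1432/81 ≈ 17.679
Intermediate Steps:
O(f, t) = -t/9
j(x) = -16 - x - x² (j(x) = -(11 + (x*x + 5)) - x = -(11 + (x² + 5)) - x = -(11 + (5 + x²)) - x = -(16 + x²) - x = (-16 - x²) - x = -16 - x - x²)
-j(O(13, d - 1*10)) = -(-16 - (-1)*(2 - 1*10)/9 - (-(2 - 1*10)/9)²) = -(-16 - (-1)*(2 - 10)/9 - (-(2 - 10)/9)²) = -(-16 - (-1)*(-8)/9 - (-⅑*(-8))²) = -(-16 - 1*8/9 - (8/9)²) = -(-16 - 8/9 - 1*64/81) = -(-16 - 8/9 - 64/81) = -1*(-1432/81) = 1432/81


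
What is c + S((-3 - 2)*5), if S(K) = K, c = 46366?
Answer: 46341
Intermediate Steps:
c + S((-3 - 2)*5) = 46366 + (-3 - 2)*5 = 46366 - 5*5 = 46366 - 25 = 46341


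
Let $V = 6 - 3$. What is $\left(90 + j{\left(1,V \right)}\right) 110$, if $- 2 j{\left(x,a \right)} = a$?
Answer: $9735$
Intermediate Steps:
$V = 3$ ($V = 6 + \left(-5 + 2\right) = 6 - 3 = 3$)
$j{\left(x,a \right)} = - \frac{a}{2}$
$\left(90 + j{\left(1,V \right)}\right) 110 = \left(90 - \frac{3}{2}\right) 110 = \frac{177}{2} \cdot 110 = 9735$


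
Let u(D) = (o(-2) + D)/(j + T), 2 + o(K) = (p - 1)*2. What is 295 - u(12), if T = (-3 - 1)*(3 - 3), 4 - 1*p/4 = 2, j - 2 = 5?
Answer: 2041/7 ≈ 291.57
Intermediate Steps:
j = 7 (j = 2 + 5 = 7)
p = 8 (p = 16 - 4*2 = 16 - 8 = 8)
o(K) = 12 (o(K) = -2 + (8 - 1)*2 = -2 + 7*2 = -2 + 14 = 12)
T = 0 (T = -4*0 = 0)
u(D) = 12/7 + D/7 (u(D) = (12 + D)/(7 + 0) = (12 + D)/7 = (12 + D)*(⅐) = 12/7 + D/7)
295 - u(12) = 295 - (12/7 + (⅐)*12) = 295 - (12/7 + 12/7) = 295 - 1*24/7 = 295 - 24/7 = 2041/7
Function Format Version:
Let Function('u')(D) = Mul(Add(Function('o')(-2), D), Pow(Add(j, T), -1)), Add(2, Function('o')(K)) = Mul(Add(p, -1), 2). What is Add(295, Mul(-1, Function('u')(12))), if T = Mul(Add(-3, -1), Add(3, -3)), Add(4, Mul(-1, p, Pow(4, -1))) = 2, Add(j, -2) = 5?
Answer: Rational(2041, 7) ≈ 291.57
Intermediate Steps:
j = 7 (j = Add(2, 5) = 7)
p = 8 (p = Add(16, Mul(-4, 2)) = Add(16, -8) = 8)
Function('o')(K) = 12 (Function('o')(K) = Add(-2, Mul(Add(8, -1), 2)) = Add(-2, Mul(7, 2)) = Add(-2, 14) = 12)
T = 0 (T = Mul(-4, 0) = 0)
Function('u')(D) = Add(Rational(12, 7), Mul(Rational(1, 7), D)) (Function('u')(D) = Mul(Add(12, D), Pow(Add(7, 0), -1)) = Mul(Add(12, D), Pow(7, -1)) = Mul(Add(12, D), Rational(1, 7)) = Add(Rational(12, 7), Mul(Rational(1, 7), D)))
Add(295, Mul(-1, Function('u')(12))) = Add(295, Mul(-1, Add(Rational(12, 7), Mul(Rational(1, 7), 12)))) = Add(295, Mul(-1, Add(Rational(12, 7), Rational(12, 7)))) = Add(295, Mul(-1, Rational(24, 7))) = Add(295, Rational(-24, 7)) = Rational(2041, 7)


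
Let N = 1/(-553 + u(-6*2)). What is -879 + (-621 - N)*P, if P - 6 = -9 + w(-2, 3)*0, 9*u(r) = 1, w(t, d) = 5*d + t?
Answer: 4896357/4976 ≈ 983.99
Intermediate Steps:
w(t, d) = t + 5*d
u(r) = 1/9 (u(r) = (1/9)*1 = 1/9)
P = -3 (P = 6 + (-9 + (-2 + 5*3)*0) = 6 + (-9 + (-2 + 15)*0) = 6 + (-9 + 13*0) = 6 + (-9 + 0) = 6 - 9 = -3)
N = -9/4976 (N = 1/(-553 + 1/9) = 1/(-4976/9) = -9/4976 ≈ -0.0018087)
-879 + (-621 - N)*P = -879 + (-621 - 1*(-9/4976))*(-3) = -879 + (-621 + 9/4976)*(-3) = -879 - 3090087/4976*(-3) = -879 + 9270261/4976 = 4896357/4976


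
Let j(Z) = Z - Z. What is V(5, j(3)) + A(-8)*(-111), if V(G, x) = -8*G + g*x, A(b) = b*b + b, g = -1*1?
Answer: -6256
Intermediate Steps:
g = -1
A(b) = b + b² (A(b) = b² + b = b + b²)
j(Z) = 0
V(G, x) = -x - 8*G (V(G, x) = -8*G - x = -x - 8*G)
V(5, j(3)) + A(-8)*(-111) = (-1*0 - 8*5) - 8*(1 - 8)*(-111) = (0 - 40) - 8*(-7)*(-111) = -40 + 56*(-111) = -40 - 6216 = -6256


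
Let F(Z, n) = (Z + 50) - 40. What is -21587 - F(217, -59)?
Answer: -21814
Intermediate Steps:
F(Z, n) = 10 + Z (F(Z, n) = (50 + Z) - 40 = 10 + Z)
-21587 - F(217, -59) = -21587 - (10 + 217) = -21587 - 1*227 = -21587 - 227 = -21814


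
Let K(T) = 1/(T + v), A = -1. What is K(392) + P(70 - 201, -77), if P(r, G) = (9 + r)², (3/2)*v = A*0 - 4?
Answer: 17384515/1168 ≈ 14884.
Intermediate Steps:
v = -8/3 (v = 2*(-1*0 - 4)/3 = 2*(0 - 4)/3 = (⅔)*(-4) = -8/3 ≈ -2.6667)
K(T) = 1/(-8/3 + T) (K(T) = 1/(T - 8/3) = 1/(-8/3 + T))
K(392) + P(70 - 201, -77) = 3/(-8 + 3*392) + (9 + (70 - 201))² = 3/(-8 + 1176) + (9 - 131)² = 3/1168 + (-122)² = 3*(1/1168) + 14884 = 3/1168 + 14884 = 17384515/1168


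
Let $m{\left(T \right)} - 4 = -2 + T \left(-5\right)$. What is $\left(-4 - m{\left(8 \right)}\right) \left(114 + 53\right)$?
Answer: $5678$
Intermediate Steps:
$m{\left(T \right)} = 2 - 5 T$ ($m{\left(T \right)} = 4 + \left(-2 + T \left(-5\right)\right) = 4 - \left(2 + 5 T\right) = 2 - 5 T$)
$\left(-4 - m{\left(8 \right)}\right) \left(114 + 53\right) = \left(-4 - \left(2 - 40\right)\right) \left(114 + 53\right) = \left(-4 - \left(2 - 40\right)\right) 167 = \left(-4 - -38\right) 167 = \left(-4 + 38\right) 167 = 34 \cdot 167 = 5678$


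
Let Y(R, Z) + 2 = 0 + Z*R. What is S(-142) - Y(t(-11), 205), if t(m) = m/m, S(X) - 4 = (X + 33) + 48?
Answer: -260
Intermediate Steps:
S(X) = 85 + X (S(X) = 4 + ((X + 33) + 48) = 4 + ((33 + X) + 48) = 4 + (81 + X) = 85 + X)
t(m) = 1
Y(R, Z) = -2 + R*Z (Y(R, Z) = -2 + (0 + Z*R) = -2 + (0 + R*Z) = -2 + R*Z)
S(-142) - Y(t(-11), 205) = (85 - 142) - (-2 + 1*205) = -57 - (-2 + 205) = -57 - 1*203 = -57 - 203 = -260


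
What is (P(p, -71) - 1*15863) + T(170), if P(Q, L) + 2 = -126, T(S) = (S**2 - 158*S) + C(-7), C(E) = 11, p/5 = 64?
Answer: -13940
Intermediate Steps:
p = 320 (p = 5*64 = 320)
T(S) = 11 + S**2 - 158*S (T(S) = (S**2 - 158*S) + 11 = 11 + S**2 - 158*S)
P(Q, L) = -128 (P(Q, L) = -2 - 126 = -128)
(P(p, -71) - 1*15863) + T(170) = (-128 - 1*15863) + (11 + 170**2 - 158*170) = (-128 - 15863) + (11 + 28900 - 26860) = -15991 + 2051 = -13940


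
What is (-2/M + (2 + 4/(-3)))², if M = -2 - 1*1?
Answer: 16/9 ≈ 1.7778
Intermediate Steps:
M = -3 (M = -2 - 1 = -3)
(-2/M + (2 + 4/(-3)))² = (-2/(-3) + (2 + 4/(-3)))² = (-⅓*(-2) + (2 + 4*(-⅓)))² = (⅔ + (2 - 4/3))² = (⅔ + ⅔)² = (4/3)² = 16/9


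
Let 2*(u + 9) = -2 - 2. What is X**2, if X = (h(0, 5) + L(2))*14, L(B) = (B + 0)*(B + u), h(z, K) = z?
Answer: 63504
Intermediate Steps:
u = -11 (u = -9 + (-2 - 2)/2 = -9 + (1/2)*(-4) = -9 - 2 = -11)
L(B) = B*(-11 + B) (L(B) = (B + 0)*(B - 11) = B*(-11 + B))
X = -252 (X = (0 + 2*(-11 + 2))*14 = (0 + 2*(-9))*14 = (0 - 18)*14 = -18*14 = -252)
X**2 = (-252)**2 = 63504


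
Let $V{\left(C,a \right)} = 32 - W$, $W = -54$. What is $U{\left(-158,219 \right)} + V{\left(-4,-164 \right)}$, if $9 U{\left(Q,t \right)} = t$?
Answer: $\frac{331}{3} \approx 110.33$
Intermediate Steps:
$U{\left(Q,t \right)} = \frac{t}{9}$
$V{\left(C,a \right)} = 86$ ($V{\left(C,a \right)} = 32 - -54 = 32 + 54 = 86$)
$U{\left(-158,219 \right)} + V{\left(-4,-164 \right)} = \frac{1}{9} \cdot 219 + 86 = \frac{73}{3} + 86 = \frac{331}{3}$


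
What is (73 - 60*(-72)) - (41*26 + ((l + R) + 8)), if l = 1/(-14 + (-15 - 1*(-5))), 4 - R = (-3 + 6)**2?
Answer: 79777/24 ≈ 3324.0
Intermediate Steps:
R = -5 (R = 4 - (-3 + 6)**2 = 4 - 1*3**2 = 4 - 1*9 = 4 - 9 = -5)
l = -1/24 (l = 1/(-14 + (-15 + 5)) = 1/(-14 - 10) = 1/(-24) = -1/24 ≈ -0.041667)
(73 - 60*(-72)) - (41*26 + ((l + R) + 8)) = (73 - 60*(-72)) - (41*26 + ((-1/24 - 5) + 8)) = (73 + 4320) - (1066 + (-121/24 + 8)) = 4393 - (1066 + 71/24) = 4393 - 1*25655/24 = 4393 - 25655/24 = 79777/24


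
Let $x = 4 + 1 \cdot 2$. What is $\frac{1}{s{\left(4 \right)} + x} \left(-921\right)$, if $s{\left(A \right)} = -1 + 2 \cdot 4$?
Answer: $- \frac{921}{13} \approx -70.846$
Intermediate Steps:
$s{\left(A \right)} = 7$ ($s{\left(A \right)} = -1 + 8 = 7$)
$x = 6$ ($x = 4 + 2 = 6$)
$\frac{1}{s{\left(4 \right)} + x} \left(-921\right) = \frac{1}{7 + 6} \left(-921\right) = \frac{1}{13} \left(-921\right) = - \frac{921}{13}$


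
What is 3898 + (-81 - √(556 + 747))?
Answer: 3817 - √1303 ≈ 3780.9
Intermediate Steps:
3898 + (-81 - √(556 + 747)) = 3898 + (-81 - √1303) = 3817 - √1303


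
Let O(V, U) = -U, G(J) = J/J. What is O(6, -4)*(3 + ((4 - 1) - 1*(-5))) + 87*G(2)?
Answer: 131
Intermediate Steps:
G(J) = 1
O(6, -4)*(3 + ((4 - 1) - 1*(-5))) + 87*G(2) = (-1*(-4))*(3 + ((4 - 1) - 1*(-5))) + 87*1 = 4*(3 + (3 + 5)) + 87 = 4*(3 + 8) + 87 = 4*11 + 87 = 44 + 87 = 131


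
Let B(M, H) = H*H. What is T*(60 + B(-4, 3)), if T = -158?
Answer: -10902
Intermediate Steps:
B(M, H) = H**2
T*(60 + B(-4, 3)) = -158*(60 + 3**2) = -158*(60 + 9) = -158*69 = -10902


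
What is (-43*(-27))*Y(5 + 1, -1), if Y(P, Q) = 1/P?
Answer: 387/2 ≈ 193.50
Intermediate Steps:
(-43*(-27))*Y(5 + 1, -1) = (-43*(-27))/(5 + 1) = 1161/6 = 1161*(1/6) = 387/2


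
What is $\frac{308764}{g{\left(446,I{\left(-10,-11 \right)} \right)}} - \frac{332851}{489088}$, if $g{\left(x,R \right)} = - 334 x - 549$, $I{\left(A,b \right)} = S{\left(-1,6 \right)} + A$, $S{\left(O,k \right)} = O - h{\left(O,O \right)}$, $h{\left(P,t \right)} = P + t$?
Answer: $- \frac{200778318795}{73125014144} \approx -2.7457$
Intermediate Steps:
$S{\left(O,k \right)} = - O$ ($S{\left(O,k \right)} = O - \left(O + O\right) = O - 2 O = - O$)
$I{\left(A,b \right)} = 1 + A$ ($I{\left(A,b \right)} = \left(-1\right) \left(-1\right) + A = 1 + A$)
$g{\left(x,R \right)} = -549 - 334 x$
$\frac{308764}{g{\left(446,I{\left(-10,-11 \right)} \right)}} - \frac{332851}{489088} = \frac{308764}{-549 - 148964} - \frac{332851}{489088} = \frac{308764}{-149513} - \frac{332851}{489088} = 308764 \left(- \frac{1}{149513}\right) - \frac{332851}{489088} = - \frac{308764}{149513} - \frac{332851}{489088} = - \frac{200778318795}{73125014144}$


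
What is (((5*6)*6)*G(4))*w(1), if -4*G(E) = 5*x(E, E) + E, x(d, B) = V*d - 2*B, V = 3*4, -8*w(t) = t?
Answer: 2295/2 ≈ 1147.5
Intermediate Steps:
w(t) = -t/8
V = 12
x(d, B) = -2*B + 12*d (x(d, B) = 12*d - 2*B = -2*B + 12*d)
G(E) = -51*E/4 (G(E) = -(5*(-2*E + 12*E) + E)/4 = -(5*(10*E) + E)/4 = -(50*E + E)/4 = -51*E/4)
(((5*6)*6)*G(4))*w(1) = (((5*6)*6)*(-51/4*4))*(-⅛*1) = ((30*6)*(-51))*(-⅛) = (180*(-51))*(-⅛) = -9180*(-⅛) = 2295/2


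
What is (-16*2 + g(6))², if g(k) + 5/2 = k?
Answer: 3249/4 ≈ 812.25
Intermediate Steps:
g(k) = -5/2 + k
(-16*2 + g(6))² = (-16*2 + (-5/2 + 6))² = (-32 + 7/2)² = (-57/2)² = 3249/4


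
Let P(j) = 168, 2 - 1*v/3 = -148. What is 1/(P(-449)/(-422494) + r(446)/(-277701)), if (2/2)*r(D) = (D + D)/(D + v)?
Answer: -13140624704928/5272330097 ≈ -2492.4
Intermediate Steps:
v = 450 (v = 6 - 3*(-148) = 6 + 444 = 450)
r(D) = 2*D/(450 + D) (r(D) = (D + D)/(D + 450) = (2*D)/(450 + D) = 2*D/(450 + D))
1/(P(-449)/(-422494) + r(446)/(-277701)) = 1/(168/(-422494) + (2*446/(450 + 446))/(-277701)) = 1/(168*(-1/422494) + (2*446/896)*(-1/277701)) = 1/(-84/211247 + (2*446*(1/896))*(-1/277701)) = 1/(-84/211247 + (223/224)*(-1/277701)) = 1/(-84/211247 - 223/62205024) = 1/(-5272330097/13140624704928) = -13140624704928/5272330097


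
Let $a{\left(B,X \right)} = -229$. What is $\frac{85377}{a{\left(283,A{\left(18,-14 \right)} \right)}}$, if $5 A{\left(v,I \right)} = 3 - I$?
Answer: $- \frac{85377}{229} \approx -372.83$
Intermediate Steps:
$A{\left(v,I \right)} = \frac{3}{5} - \frac{I}{5}$ ($A{\left(v,I \right)} = \frac{3 - I}{5} = \frac{3}{5} - \frac{I}{5}$)
$\frac{85377}{a{\left(283,A{\left(18,-14 \right)} \right)}} = \frac{85377}{-229} = 85377 \left(- \frac{1}{229}\right) = - \frac{85377}{229}$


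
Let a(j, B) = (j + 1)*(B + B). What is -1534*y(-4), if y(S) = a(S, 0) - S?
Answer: -6136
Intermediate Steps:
a(j, B) = 2*B*(1 + j) (a(j, B) = (1 + j)*(2*B) = 2*B*(1 + j))
y(S) = -S (y(S) = 2*0*(1 + S) - S = 0 - S = -S)
-1534*y(-4) = -(-1534)*(-4) = -1534*4 = -6136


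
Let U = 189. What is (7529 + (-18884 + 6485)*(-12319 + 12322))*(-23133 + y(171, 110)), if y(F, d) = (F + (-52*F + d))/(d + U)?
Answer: 205462114504/299 ≈ 6.8716e+8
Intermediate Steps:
y(F, d) = (d - 51*F)/(189 + d) (y(F, d) = (F + (-52*F + d))/(d + 189) = (F + (d - 52*F))/(189 + d) = (d - 51*F)/(189 + d))
(7529 + (-18884 + 6485)*(-12319 + 12322))*(-23133 + y(171, 110)) = (7529 + (-18884 + 6485)*(-12319 + 12322))*(-23133 + (110 - 51*171)/(189 + 110)) = (7529 - 12399*3)*(-23133 + (110 - 8721)/299) = (7529 - 37197)*(-23133 + (1/299)*(-8611)) = -29668*(-23133 - 8611/299) = -29668*(-6925378/299) = 205462114504/299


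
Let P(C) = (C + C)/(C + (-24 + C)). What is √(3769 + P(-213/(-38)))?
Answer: √305218/9 ≈ 61.385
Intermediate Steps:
P(C) = 2*C/(-24 + 2*C) (P(C) = (2*C)/(-24 + 2*C) = 2*C/(-24 + 2*C))
√(3769 + P(-213/(-38))) = √(3769 + (-213/(-38))/(-12 - 213/(-38))) = √(3769 + (-213*(-1/38))/(-12 - 213*(-1/38))) = √(3769 + 213/(38*(-12 + 213/38))) = √(3769 + 213/(38*(-243/38))) = √(3769 + (213/38)*(-38/243)) = √(3769 - 71/81) = √(305218/81) = √305218/9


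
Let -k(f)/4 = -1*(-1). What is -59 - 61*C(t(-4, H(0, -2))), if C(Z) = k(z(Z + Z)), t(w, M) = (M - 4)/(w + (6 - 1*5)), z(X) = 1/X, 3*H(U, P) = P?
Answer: 185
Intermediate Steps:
H(U, P) = P/3
t(w, M) = (-4 + M)/(1 + w) (t(w, M) = (-4 + M)/(w + (6 - 5)) = (-4 + M)/(w + 1) = (-4 + M)/(1 + w))
k(f) = -4 (k(f) = -(-4)*(-1) = -4*1 = -4)
C(Z) = -4
-59 - 61*C(t(-4, H(0, -2))) = -59 - 61*(-4) = -59 + 244 = 185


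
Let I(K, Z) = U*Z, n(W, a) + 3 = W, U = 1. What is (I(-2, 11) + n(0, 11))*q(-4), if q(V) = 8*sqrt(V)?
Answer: 128*I ≈ 128.0*I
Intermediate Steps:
n(W, a) = -3 + W
I(K, Z) = Z (I(K, Z) = 1*Z = Z)
(I(-2, 11) + n(0, 11))*q(-4) = (11 + (-3 + 0))*(8*sqrt(-4)) = (11 - 3)*(8*(2*I)) = 8*(16*I) = 128*I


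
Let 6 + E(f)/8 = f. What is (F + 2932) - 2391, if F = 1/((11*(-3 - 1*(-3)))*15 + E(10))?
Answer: 17313/32 ≈ 541.03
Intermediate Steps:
E(f) = -48 + 8*f
F = 1/32 (F = 1/((11*(-3 - 1*(-3)))*15 + (-48 + 8*10)) = 1/((11*(-3 + 3))*15 + (-48 + 80)) = 1/((11*0)*15 + 32) = 1/(0*15 + 32) = 1/(0 + 32) = 1/32 ≈ 0.031250)
(F + 2932) - 2391 = (1/32 + 2932) - 2391 = 93825/32 - 2391 = 17313/32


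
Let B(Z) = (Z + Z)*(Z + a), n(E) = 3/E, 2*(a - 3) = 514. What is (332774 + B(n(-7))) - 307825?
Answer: 1211599/49 ≈ 24727.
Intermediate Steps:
a = 260 (a = 3 + (1/2)*514 = 3 + 257 = 260)
B(Z) = 2*Z*(260 + Z) (B(Z) = (Z + Z)*(Z + 260) = (2*Z)*(260 + Z) = 2*Z*(260 + Z))
(332774 + B(n(-7))) - 307825 = (332774 + 2*(3/(-7))*(260 + 3/(-7))) - 307825 = (332774 + 2*(3*(-1/7))*(260 + 3*(-1/7))) - 307825 = (332774 + 2*(-3/7)*(260 - 3/7)) - 307825 = (332774 + 2*(-3/7)*(1817/7)) - 307825 = (332774 - 10902/49) - 307825 = 16295024/49 - 307825 = 1211599/49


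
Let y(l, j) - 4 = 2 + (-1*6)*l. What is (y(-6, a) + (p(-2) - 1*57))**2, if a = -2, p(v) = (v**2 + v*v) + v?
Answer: 81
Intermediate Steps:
p(v) = v + 2*v**2 (p(v) = (v**2 + v**2) + v = 2*v**2 + v = v + 2*v**2)
y(l, j) = 6 - 6*l (y(l, j) = 4 + (2 + (-1*6)*l) = 4 + (2 - 6*l) = 6 - 6*l)
(y(-6, a) + (p(-2) - 1*57))**2 = ((6 - 6*(-6)) + (-2*(1 + 2*(-2)) - 1*57))**2 = ((6 + 36) + (-2*(1 - 4) - 57))**2 = (42 + (-2*(-3) - 57))**2 = (42 + (6 - 57))**2 = (42 - 51)**2 = (-9)**2 = 81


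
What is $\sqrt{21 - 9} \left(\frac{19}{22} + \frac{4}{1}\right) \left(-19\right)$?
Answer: $- \frac{2033 \sqrt{3}}{11} \approx -320.11$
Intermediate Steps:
$\sqrt{21 - 9} \left(\frac{19}{22} + \frac{4}{1}\right) \left(-19\right) = \sqrt{12} \left(19 \cdot \frac{1}{22} + 4 \cdot 1\right) \left(-19\right) = 2 \sqrt{3} \left(\frac{19}{22} + 4\right) \left(-19\right) = 2 \sqrt{3} \cdot \frac{107}{22} \left(-19\right) = \frac{107 \sqrt{3}}{11} \left(-19\right) = - \frac{2033 \sqrt{3}}{11}$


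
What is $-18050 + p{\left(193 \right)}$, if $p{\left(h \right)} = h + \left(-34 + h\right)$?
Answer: $-17698$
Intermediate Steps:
$p{\left(h \right)} = -34 + 2 h$
$-18050 + p{\left(193 \right)} = -18050 + \left(-34 + 2 \cdot 193\right) = -18050 + \left(-34 + 386\right) = -18050 + 352 = -17698$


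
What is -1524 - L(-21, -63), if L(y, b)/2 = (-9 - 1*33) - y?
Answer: -1482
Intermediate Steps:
L(y, b) = -84 - 2*y (L(y, b) = 2*((-9 - 1*33) - y) = 2*((-9 - 33) - y) = 2*(-42 - y) = -84 - 2*y)
-1524 - L(-21, -63) = -1524 - (-84 - 2*(-21)) = -1524 - (-84 + 42) = -1524 - 1*(-42) = -1524 + 42 = -1482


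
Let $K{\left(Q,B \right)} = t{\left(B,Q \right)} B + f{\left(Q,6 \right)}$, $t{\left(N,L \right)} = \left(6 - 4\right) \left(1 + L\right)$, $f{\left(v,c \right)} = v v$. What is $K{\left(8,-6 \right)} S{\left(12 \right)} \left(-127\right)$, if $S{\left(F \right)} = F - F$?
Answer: $0$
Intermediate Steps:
$S{\left(F \right)} = 0$
$f{\left(v,c \right)} = v^{2}$
$t{\left(N,L \right)} = 2 + 2 L$ ($t{\left(N,L \right)} = 2 \left(1 + L\right) = 2 + 2 L$)
$K{\left(Q,B \right)} = Q^{2} + B \left(2 + 2 Q\right)$ ($K{\left(Q,B \right)} = \left(2 + 2 Q\right) B + Q^{2} = B \left(2 + 2 Q\right) + Q^{2} = Q^{2} + B \left(2 + 2 Q\right)$)
$K{\left(8,-6 \right)} S{\left(12 \right)} \left(-127\right) = \left(8^{2} + 2 \left(-6\right) \left(1 + 8\right)\right) 0 \left(-127\right) = \left(64 + 2 \left(-6\right) 9\right) 0 \left(-127\right) = \left(64 - 108\right) 0 \left(-127\right) = \left(-44\right) 0 \left(-127\right) = 0 \left(-127\right) = 0$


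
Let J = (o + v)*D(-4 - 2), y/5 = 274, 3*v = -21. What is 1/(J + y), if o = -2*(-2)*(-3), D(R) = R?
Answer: 1/1484 ≈ 0.00067385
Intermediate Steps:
v = -7 (v = (1/3)*(-21) = -7)
o = -12 (o = 4*(-3) = -12)
y = 1370 (y = 5*274 = 1370)
J = 114 (J = (-12 - 7)*(-4 - 2) = -19*(-6) = 114)
1/(J + y) = 1/(114 + 1370) = 1/1484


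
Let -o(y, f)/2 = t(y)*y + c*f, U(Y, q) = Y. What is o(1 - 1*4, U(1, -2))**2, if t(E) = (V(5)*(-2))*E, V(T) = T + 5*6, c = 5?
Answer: 1562500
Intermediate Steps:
V(T) = 30 + T (V(T) = T + 30 = 30 + T)
t(E) = -70*E (t(E) = ((30 + 5)*(-2))*E = (35*(-2))*E = -70*E)
o(y, f) = -10*f + 140*y**2 (o(y, f) = -2*((-70*y)*y + 5*f) = -2*(-70*y**2 + 5*f) = -10*f + 140*y**2)
o(1 - 1*4, U(1, -2))**2 = (-10*1 + 140*(1 - 1*4)**2)**2 = (-10 + 140*(1 - 4)**2)**2 = (-10 + 140*(-3)**2)**2 = (-10 + 140*9)**2 = (-10 + 1260)**2 = 1250**2 = 1562500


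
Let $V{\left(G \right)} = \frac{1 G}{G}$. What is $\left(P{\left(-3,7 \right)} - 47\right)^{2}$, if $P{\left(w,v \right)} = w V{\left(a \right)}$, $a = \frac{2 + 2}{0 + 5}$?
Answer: $2500$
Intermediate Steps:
$a = \frac{4}{5} \approx 0.8$
$V{\left(G \right)} = 1$ ($V{\left(G \right)} = \frac{G}{G} = 1$)
$P{\left(w,v \right)} = w$ ($P{\left(w,v \right)} = w 1 = w$)
$\left(P{\left(-3,7 \right)} - 47\right)^{2} = \left(-3 - 47\right)^{2} = \left(-50\right)^{2} = 2500$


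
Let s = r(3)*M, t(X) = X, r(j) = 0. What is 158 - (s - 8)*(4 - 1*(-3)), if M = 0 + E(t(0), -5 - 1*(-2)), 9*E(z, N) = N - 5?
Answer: 214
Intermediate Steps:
E(z, N) = -5/9 + N/9 (E(z, N) = (N - 5)/9 = (-5 + N)/9 = -5/9 + N/9)
M = -8/9 (M = 0 + (-5/9 + (-5 - 1*(-2))/9) = 0 + (-5/9 + (-5 + 2)/9) = 0 + (-5/9 + (⅑)*(-3)) = 0 + (-5/9 - ⅓) = 0 - 8/9 = -8/9 ≈ -0.88889)
s = 0 (s = 0*(-8/9) = 0)
158 - (s - 8)*(4 - 1*(-3)) = 158 - (0 - 8)*(4 - 1*(-3)) = 158 - (-8)*(4 + 3) = 158 - (-8)*7 = 158 - 1*(-56) = 158 + 56 = 214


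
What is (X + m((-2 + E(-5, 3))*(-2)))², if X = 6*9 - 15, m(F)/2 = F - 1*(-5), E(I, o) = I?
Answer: 5929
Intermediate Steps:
m(F) = 10 + 2*F (m(F) = 2*(F - 1*(-5)) = 2*(F + 5) = 2*(5 + F) = 10 + 2*F)
X = 39 (X = 54 - 15 = 39)
(X + m((-2 + E(-5, 3))*(-2)))² = (39 + (10 + 2*((-2 - 5)*(-2))))² = (39 + (10 + 2*(-7*(-2))))² = (39 + (10 + 2*14))² = (39 + (10 + 28))² = (39 + 38)² = 77² = 5929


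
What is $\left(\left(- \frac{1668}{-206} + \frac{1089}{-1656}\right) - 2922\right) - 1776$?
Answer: $- \frac{88895503}{18952} \approx -4690.6$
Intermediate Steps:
$\left(\left(- \frac{1668}{-206} + \frac{1089}{-1656}\right) - 2922\right) - 1776 = \left(\left(\left(-1668\right) \left(- \frac{1}{206}\right) + 1089 \left(- \frac{1}{1656}\right)\right) - 2922\right) - 1776 = \left(\left(\frac{834}{103} - \frac{121}{184}\right) - 2922\right) - 1776 = \left(\frac{140993}{18952} - 2922\right) - 1776 = - \frac{55236751}{18952} - 1776 = - \frac{88895503}{18952}$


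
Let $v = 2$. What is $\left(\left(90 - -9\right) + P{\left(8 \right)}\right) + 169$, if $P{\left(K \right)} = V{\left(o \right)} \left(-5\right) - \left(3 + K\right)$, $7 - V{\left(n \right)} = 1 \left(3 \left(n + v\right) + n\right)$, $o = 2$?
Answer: $292$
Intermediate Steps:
$V{\left(n \right)} = 1 - 4 n$ ($V{\left(n \right)} = 7 - 1 \left(3 \left(n + 2\right) + n\right) = 7 - 1 \left(3 \left(2 + n\right) + n\right) = 7 - 1 \left(\left(6 + 3 n\right) + n\right) = 7 - 1 \left(6 + 4 n\right) = 7 - \left(6 + 4 n\right) = 1 - 4 n$)
$P{\left(K \right)} = 32 - K$ ($P{\left(K \right)} = \left(1 - 8\right) \left(-5\right) - \left(3 + K\right) = \left(-7\right) \left(-5\right) - \left(3 + K\right) = 35 - \left(3 + K\right) = 32 - K$)
$\left(\left(90 - -9\right) + P{\left(8 \right)}\right) + 169 = \left(\left(90 - -9\right) + \left(32 - 8\right)\right) + 169 = \left(\left(90 + 9\right) + \left(32 - 8\right)\right) + 169 = \left(99 + 24\right) + 169 = 123 + 169 = 292$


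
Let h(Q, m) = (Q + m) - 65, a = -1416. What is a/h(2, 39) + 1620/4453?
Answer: 264347/4453 ≈ 59.364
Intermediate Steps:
h(Q, m) = -65 + Q + m
a/h(2, 39) + 1620/4453 = -1416/(-65 + 2 + 39) + 1620/4453 = -1416/(-24) + 1620*(1/4453) = -1416*(-1/24) + 1620/4453 = 59 + 1620/4453 = 264347/4453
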